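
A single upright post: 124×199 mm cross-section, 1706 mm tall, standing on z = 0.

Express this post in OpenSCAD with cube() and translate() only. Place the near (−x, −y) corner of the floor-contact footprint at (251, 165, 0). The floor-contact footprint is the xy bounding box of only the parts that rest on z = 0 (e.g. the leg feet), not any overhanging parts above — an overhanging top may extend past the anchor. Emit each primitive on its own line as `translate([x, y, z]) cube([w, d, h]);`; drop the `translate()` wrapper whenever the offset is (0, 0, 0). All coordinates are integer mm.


translate([251, 165, 0]) cube([124, 199, 1706]);


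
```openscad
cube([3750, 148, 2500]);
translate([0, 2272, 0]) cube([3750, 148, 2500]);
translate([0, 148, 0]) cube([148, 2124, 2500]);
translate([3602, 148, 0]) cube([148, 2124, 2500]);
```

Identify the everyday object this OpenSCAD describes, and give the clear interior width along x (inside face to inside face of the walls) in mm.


A house (or room) frame. The interior width is 3454 mm.

Four 2500 mm walls enclosing a rectangle with no floor or roof — a room or house frame. Outside width is 3750 mm and wall thickness is 148 mm, so the interior width is 3750 − 2 × 148 = 3454 mm.


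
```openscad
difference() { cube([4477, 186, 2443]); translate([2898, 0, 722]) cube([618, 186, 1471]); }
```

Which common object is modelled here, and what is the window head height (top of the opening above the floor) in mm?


A wall with a window opening. The window head height is 2193 mm.

A wall with a rectangular opening subtracted — a window. Sill at z = 722, opening 1471 mm tall, so the head is at 722 + 1471 = 2193 mm.


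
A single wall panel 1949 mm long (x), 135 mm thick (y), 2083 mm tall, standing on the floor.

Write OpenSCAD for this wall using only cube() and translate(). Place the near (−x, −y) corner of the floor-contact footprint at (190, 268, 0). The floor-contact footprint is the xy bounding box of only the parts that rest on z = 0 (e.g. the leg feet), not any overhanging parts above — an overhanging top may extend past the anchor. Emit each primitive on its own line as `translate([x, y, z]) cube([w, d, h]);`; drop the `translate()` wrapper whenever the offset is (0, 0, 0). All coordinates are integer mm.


translate([190, 268, 0]) cube([1949, 135, 2083]);


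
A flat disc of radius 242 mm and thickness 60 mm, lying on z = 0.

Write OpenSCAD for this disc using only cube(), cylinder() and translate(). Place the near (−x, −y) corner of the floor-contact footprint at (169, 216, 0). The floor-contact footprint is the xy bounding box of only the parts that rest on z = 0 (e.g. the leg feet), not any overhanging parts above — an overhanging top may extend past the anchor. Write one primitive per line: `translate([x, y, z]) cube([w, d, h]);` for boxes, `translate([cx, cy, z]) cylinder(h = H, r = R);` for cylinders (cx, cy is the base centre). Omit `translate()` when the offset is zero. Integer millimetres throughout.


translate([411, 458, 0]) cylinder(h = 60, r = 242);


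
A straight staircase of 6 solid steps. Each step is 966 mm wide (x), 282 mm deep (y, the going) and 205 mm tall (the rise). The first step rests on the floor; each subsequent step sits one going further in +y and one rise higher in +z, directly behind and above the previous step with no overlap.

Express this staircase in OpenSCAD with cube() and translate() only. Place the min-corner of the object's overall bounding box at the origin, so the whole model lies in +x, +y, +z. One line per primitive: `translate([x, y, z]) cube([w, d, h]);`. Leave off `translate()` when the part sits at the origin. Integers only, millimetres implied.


cube([966, 282, 205]);
translate([0, 282, 205]) cube([966, 282, 205]);
translate([0, 564, 410]) cube([966, 282, 205]);
translate([0, 846, 615]) cube([966, 282, 205]);
translate([0, 1128, 820]) cube([966, 282, 205]);
translate([0, 1410, 1025]) cube([966, 282, 205]);


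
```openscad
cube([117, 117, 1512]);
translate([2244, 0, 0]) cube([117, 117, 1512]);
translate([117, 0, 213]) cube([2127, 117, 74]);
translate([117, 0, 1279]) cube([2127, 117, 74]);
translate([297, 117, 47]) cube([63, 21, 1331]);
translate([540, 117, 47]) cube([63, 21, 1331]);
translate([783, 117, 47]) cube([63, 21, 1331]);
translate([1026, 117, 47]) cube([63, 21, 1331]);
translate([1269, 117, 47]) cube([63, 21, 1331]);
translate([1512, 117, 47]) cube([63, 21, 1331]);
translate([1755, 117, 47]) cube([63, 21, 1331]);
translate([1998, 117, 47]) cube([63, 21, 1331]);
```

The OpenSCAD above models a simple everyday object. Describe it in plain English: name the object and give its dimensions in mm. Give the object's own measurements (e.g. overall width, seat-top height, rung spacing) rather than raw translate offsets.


A fence section. Two 117×117 mm posts, 1512 mm tall, stand on the floor with a clear span of 2127 mm between their inner faces. Two horizontal rails of 117×74 mm section span the gap between the posts with their undersides at z = 213 mm and z = 1279 mm, flush with the posts' −y face. 8 pickets, each 63 mm wide, 21 mm thick and 1331 mm tall, are fixed to the +y face of the rails with their bottoms at z = 47 mm, spaced across the span with a 180 mm gap after the −x post and between neighbouring pickets, with 183 mm left before the +x post.


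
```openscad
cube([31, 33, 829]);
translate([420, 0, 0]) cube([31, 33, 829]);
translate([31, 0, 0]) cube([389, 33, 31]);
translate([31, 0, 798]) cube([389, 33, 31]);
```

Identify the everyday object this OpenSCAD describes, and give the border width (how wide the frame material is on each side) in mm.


A picture frame. The border width is 31 mm.

Four thin pieces enclosing a rectangular opening — a picture frame. The two full-height stiles are 829 mm tall; the top rail sits at z = 798 and is 31 mm tall, so the border above the opening is 829 − 798 = 31 mm, matching the stile x-width.


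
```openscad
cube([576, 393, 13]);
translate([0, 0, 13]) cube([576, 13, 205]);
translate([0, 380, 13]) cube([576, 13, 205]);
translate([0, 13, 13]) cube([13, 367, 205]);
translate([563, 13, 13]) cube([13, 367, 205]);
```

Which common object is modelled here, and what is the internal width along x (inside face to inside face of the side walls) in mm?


An open box. The internal width is 550 mm.

A 576×393 base slab with four walls standing on it — an open box. The base is 576 mm wide and the walls are 13 mm thick, so the internal width is 576 − 2 × 13 = 550 mm.


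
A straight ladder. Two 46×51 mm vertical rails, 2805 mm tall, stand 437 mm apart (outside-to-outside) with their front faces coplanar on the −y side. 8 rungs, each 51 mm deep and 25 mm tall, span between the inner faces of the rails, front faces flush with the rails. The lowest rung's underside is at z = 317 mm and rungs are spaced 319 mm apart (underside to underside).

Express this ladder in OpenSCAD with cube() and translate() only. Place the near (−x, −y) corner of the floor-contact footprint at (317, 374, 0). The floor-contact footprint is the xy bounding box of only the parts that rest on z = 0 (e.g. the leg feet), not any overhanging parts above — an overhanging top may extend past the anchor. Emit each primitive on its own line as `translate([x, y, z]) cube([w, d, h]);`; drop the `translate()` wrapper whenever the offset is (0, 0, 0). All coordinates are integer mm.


translate([317, 374, 0]) cube([46, 51, 2805]);
translate([708, 374, 0]) cube([46, 51, 2805]);
translate([363, 374, 317]) cube([345, 51, 25]);
translate([363, 374, 636]) cube([345, 51, 25]);
translate([363, 374, 955]) cube([345, 51, 25]);
translate([363, 374, 1274]) cube([345, 51, 25]);
translate([363, 374, 1593]) cube([345, 51, 25]);
translate([363, 374, 1912]) cube([345, 51, 25]);
translate([363, 374, 2231]) cube([345, 51, 25]);
translate([363, 374, 2550]) cube([345, 51, 25]);


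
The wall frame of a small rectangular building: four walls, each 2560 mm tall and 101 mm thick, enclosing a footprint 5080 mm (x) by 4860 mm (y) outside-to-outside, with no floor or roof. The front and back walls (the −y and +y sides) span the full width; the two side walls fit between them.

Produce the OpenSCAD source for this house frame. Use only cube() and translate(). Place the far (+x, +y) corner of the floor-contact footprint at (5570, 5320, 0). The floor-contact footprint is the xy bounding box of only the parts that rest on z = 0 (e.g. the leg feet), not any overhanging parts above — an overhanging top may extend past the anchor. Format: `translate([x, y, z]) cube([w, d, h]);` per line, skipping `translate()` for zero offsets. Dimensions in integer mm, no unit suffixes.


translate([490, 460, 0]) cube([5080, 101, 2560]);
translate([490, 5219, 0]) cube([5080, 101, 2560]);
translate([490, 561, 0]) cube([101, 4658, 2560]);
translate([5469, 561, 0]) cube([101, 4658, 2560]);


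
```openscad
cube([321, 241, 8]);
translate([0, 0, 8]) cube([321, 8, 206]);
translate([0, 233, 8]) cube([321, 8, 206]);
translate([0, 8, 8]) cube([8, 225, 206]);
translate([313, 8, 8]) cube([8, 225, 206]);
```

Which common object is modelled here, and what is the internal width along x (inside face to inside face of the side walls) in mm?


An open box. The internal width is 305 mm.

A 321×241 base slab with four walls standing on it — an open box. The base is 321 mm wide and the walls are 8 mm thick, so the internal width is 321 − 2 × 8 = 305 mm.


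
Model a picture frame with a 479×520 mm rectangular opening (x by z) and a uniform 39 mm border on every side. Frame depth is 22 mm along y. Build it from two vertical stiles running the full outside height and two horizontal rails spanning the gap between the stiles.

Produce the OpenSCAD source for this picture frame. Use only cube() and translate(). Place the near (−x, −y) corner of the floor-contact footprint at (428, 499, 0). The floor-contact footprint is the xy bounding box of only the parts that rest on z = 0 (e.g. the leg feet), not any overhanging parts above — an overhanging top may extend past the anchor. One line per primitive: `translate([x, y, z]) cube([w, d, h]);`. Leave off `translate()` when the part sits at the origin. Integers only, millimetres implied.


translate([428, 499, 0]) cube([39, 22, 598]);
translate([946, 499, 0]) cube([39, 22, 598]);
translate([467, 499, 0]) cube([479, 22, 39]);
translate([467, 499, 559]) cube([479, 22, 39]);


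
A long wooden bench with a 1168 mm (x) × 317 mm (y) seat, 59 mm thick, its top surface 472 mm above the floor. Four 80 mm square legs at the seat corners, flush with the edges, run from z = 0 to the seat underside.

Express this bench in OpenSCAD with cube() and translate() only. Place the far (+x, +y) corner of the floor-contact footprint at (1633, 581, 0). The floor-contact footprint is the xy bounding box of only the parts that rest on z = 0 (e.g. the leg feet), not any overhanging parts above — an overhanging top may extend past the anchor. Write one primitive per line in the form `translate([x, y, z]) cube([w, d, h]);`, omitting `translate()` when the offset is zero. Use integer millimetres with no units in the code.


translate([465, 264, 413]) cube([1168, 317, 59]);
translate([465, 264, 0]) cube([80, 80, 413]);
translate([465, 501, 0]) cube([80, 80, 413]);
translate([1553, 264, 0]) cube([80, 80, 413]);
translate([1553, 501, 0]) cube([80, 80, 413]);


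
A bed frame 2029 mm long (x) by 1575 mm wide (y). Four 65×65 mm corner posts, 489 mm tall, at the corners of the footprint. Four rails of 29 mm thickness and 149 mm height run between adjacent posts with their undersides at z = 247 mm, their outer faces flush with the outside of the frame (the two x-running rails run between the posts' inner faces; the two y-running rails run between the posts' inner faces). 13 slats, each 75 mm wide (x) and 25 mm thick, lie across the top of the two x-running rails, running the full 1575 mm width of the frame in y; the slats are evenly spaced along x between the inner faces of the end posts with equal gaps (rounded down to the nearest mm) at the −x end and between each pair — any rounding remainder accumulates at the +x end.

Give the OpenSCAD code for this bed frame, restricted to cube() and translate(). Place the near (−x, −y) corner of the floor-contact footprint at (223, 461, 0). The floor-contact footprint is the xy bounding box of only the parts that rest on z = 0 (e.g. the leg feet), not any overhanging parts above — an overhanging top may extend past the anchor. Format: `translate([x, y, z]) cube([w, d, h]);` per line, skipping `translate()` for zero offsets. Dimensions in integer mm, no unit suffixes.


translate([223, 461, 0]) cube([65, 65, 489]);
translate([223, 1971, 0]) cube([65, 65, 489]);
translate([2187, 461, 0]) cube([65, 65, 489]);
translate([2187, 1971, 0]) cube([65, 65, 489]);
translate([288, 461, 247]) cube([1899, 29, 149]);
translate([288, 2007, 247]) cube([1899, 29, 149]);
translate([223, 526, 247]) cube([29, 1445, 149]);
translate([2223, 526, 247]) cube([29, 1445, 149]);
translate([354, 461, 396]) cube([75, 1575, 25]);
translate([495, 461, 396]) cube([75, 1575, 25]);
translate([636, 461, 396]) cube([75, 1575, 25]);
translate([777, 461, 396]) cube([75, 1575, 25]);
translate([918, 461, 396]) cube([75, 1575, 25]);
translate([1059, 461, 396]) cube([75, 1575, 25]);
translate([1200, 461, 396]) cube([75, 1575, 25]);
translate([1341, 461, 396]) cube([75, 1575, 25]);
translate([1482, 461, 396]) cube([75, 1575, 25]);
translate([1623, 461, 396]) cube([75, 1575, 25]);
translate([1764, 461, 396]) cube([75, 1575, 25]);
translate([1905, 461, 396]) cube([75, 1575, 25]);
translate([2046, 461, 396]) cube([75, 1575, 25]);


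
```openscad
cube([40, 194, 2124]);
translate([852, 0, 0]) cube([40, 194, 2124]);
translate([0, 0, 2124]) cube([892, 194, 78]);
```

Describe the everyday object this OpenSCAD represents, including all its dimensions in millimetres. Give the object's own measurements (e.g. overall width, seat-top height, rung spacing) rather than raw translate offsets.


A door frame. The clear opening is 812 mm wide and 2124 mm high. Two 40 mm wide jambs, 194 mm deep, stand either side of the opening from the floor to the top of the opening. A 78 mm thick head sits across the top of both jambs, spanning the full outside width of the frame.


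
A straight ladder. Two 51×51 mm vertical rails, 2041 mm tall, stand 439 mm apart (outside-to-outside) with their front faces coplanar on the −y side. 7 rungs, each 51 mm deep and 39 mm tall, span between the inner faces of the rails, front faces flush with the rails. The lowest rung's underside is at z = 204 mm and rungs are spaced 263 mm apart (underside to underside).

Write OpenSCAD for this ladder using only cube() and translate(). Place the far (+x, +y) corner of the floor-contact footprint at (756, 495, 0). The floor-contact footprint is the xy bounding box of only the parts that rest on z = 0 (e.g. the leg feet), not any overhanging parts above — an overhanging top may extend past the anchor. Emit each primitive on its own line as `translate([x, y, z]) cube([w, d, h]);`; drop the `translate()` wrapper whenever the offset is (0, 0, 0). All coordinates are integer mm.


translate([317, 444, 0]) cube([51, 51, 2041]);
translate([705, 444, 0]) cube([51, 51, 2041]);
translate([368, 444, 204]) cube([337, 51, 39]);
translate([368, 444, 467]) cube([337, 51, 39]);
translate([368, 444, 730]) cube([337, 51, 39]);
translate([368, 444, 993]) cube([337, 51, 39]);
translate([368, 444, 1256]) cube([337, 51, 39]);
translate([368, 444, 1519]) cube([337, 51, 39]);
translate([368, 444, 1782]) cube([337, 51, 39]);


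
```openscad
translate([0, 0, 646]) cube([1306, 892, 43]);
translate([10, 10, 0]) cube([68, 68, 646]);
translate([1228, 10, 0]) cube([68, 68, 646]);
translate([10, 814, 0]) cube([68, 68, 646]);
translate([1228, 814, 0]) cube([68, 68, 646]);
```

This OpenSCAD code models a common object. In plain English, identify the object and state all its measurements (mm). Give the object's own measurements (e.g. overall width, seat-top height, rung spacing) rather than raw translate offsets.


A table: top 1306 mm (x) × 892 mm (y), 43 mm thick, upper face at z = 689 mm, on four 68×68 mm square legs, each inset 10 mm from the nearest pair of top edges from z = 0 to the bottom of the top.


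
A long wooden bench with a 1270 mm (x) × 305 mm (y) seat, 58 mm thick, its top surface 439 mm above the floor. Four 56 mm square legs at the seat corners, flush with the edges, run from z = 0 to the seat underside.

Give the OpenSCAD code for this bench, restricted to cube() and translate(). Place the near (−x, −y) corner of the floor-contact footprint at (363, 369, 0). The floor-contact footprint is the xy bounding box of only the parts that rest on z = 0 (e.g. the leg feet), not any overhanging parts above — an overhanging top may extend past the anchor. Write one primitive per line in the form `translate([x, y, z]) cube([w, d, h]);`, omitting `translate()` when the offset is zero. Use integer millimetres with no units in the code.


translate([363, 369, 381]) cube([1270, 305, 58]);
translate([363, 369, 0]) cube([56, 56, 381]);
translate([363, 618, 0]) cube([56, 56, 381]);
translate([1577, 369, 0]) cube([56, 56, 381]);
translate([1577, 618, 0]) cube([56, 56, 381]);


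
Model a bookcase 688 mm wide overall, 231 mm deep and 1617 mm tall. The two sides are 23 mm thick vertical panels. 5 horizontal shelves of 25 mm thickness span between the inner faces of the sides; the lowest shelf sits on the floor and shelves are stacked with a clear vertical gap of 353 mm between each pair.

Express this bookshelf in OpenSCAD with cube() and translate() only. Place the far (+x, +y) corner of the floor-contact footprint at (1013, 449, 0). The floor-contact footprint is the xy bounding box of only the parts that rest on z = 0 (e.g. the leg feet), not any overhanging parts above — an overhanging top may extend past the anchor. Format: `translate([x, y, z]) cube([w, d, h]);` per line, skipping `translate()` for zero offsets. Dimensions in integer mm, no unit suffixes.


translate([325, 218, 0]) cube([23, 231, 1617]);
translate([990, 218, 0]) cube([23, 231, 1617]);
translate([348, 218, 0]) cube([642, 231, 25]);
translate([348, 218, 378]) cube([642, 231, 25]);
translate([348, 218, 756]) cube([642, 231, 25]);
translate([348, 218, 1134]) cube([642, 231, 25]);
translate([348, 218, 1512]) cube([642, 231, 25]);


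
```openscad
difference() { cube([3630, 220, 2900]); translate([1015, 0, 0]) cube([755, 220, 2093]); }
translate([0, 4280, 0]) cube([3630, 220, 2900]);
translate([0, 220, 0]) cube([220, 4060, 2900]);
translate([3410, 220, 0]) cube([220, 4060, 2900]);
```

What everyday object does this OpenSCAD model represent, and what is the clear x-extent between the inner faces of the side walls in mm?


A single room. The interior width is 3190 mm.

Four walls enclosing a rectangle with a door in the front wall — a room. Outside width 3630 minus two 220 mm walls gives 3190 mm.


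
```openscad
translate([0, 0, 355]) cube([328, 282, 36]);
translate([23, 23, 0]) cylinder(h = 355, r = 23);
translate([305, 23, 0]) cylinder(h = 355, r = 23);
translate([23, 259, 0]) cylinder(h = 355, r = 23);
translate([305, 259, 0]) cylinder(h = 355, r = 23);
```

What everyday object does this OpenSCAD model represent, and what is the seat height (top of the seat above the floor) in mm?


A stool. The seat height is 391 mm.

A 328×282×36 slab at z = 355 on four corner cylinders — a stool. The seat top is 355 + 36 = 391 mm.


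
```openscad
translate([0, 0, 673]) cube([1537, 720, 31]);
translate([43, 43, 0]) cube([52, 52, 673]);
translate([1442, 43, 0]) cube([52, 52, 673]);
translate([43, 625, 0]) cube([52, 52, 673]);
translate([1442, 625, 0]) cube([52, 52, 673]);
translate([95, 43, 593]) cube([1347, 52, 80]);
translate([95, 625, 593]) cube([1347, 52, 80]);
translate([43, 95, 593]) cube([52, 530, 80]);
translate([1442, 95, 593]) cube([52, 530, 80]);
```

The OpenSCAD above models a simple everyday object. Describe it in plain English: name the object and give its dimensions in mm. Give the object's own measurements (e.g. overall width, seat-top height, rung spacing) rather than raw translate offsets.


A rectangular dining table. The top is 1537×720×31 mm with its upper surface at z = 704 mm. It stands on four 52×52 mm square legs, each inset 43 mm from the nearest pair of top edges, running from the floor to the underside of the top. Four apron rails, 52 mm thick and 80 mm tall, run between adjacent legs with their top edges flush with the underside of the top and their outer faces flush with the legs' outer faces.


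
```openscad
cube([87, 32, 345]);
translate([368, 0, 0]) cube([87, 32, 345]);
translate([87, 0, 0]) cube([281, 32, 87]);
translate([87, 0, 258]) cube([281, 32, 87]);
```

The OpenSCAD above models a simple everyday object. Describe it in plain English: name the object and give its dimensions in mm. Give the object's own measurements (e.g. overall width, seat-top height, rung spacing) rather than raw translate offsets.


A rectangular picture frame lying in the x–z plane (depth along y). The opening is 281 mm wide (x) by 171 mm tall (z), surrounded by a border 87 mm wide on all four sides. The frame is 32 mm deep and is made of two full-height vertical stiles with two horizontal rails fitted between them.


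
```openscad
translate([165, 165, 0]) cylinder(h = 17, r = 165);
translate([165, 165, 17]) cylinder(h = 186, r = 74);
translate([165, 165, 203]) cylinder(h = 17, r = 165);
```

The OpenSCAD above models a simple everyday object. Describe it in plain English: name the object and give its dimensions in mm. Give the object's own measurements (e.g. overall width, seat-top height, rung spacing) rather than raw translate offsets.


A spool: two coaxial disc flanges of radius 165 mm and thickness 17 mm, joined by a core cylinder of radius 74 mm and height 186 mm. The lower flange rests on z = 0 and the three cylinders share a vertical axis.


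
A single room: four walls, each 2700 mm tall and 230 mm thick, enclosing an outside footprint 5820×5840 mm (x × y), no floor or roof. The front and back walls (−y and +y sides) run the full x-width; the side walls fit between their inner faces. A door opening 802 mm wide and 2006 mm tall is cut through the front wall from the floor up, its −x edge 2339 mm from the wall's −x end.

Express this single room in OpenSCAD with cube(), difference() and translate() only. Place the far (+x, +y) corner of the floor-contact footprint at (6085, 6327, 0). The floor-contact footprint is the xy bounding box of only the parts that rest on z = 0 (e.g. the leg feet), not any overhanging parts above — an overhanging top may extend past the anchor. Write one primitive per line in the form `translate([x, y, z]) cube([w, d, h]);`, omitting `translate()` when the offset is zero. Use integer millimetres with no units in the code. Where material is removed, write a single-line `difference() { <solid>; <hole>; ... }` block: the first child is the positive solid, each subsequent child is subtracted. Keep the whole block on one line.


difference() { translate([265, 487, 0]) cube([5820, 230, 2700]); translate([2604, 487, 0]) cube([802, 230, 2006]); }
translate([265, 6097, 0]) cube([5820, 230, 2700]);
translate([265, 717, 0]) cube([230, 5380, 2700]);
translate([5855, 717, 0]) cube([230, 5380, 2700]);


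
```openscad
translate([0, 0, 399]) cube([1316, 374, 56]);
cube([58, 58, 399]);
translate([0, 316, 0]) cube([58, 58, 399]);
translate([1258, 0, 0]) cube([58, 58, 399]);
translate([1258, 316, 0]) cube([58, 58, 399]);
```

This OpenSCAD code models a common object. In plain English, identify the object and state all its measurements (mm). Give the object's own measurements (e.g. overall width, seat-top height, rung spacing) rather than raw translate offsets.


A bench: a 1316×374 mm seat slab, 56 mm thick, top at z = 455 mm, on four 58×58 mm square legs flush with the seat corners and standing on z = 0.


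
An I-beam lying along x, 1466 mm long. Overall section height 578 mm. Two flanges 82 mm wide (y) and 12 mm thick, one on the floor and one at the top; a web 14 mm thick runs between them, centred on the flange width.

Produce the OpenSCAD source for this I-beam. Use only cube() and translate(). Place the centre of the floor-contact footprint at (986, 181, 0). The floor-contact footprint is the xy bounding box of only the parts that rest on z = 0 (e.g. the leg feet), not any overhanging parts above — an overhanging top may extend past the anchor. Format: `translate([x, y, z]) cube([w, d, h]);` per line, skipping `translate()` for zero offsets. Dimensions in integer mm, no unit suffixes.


translate([253, 140, 0]) cube([1466, 82, 12]);
translate([253, 174, 12]) cube([1466, 14, 554]);
translate([253, 140, 566]) cube([1466, 82, 12]);


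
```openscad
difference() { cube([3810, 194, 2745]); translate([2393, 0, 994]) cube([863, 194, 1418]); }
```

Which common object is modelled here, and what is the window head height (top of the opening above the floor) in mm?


A wall with a window opening. The window head height is 2412 mm.

A wall with a rectangular opening subtracted — a window. Sill at z = 994, opening 1418 mm tall, so the head is at 994 + 1418 = 2412 mm.


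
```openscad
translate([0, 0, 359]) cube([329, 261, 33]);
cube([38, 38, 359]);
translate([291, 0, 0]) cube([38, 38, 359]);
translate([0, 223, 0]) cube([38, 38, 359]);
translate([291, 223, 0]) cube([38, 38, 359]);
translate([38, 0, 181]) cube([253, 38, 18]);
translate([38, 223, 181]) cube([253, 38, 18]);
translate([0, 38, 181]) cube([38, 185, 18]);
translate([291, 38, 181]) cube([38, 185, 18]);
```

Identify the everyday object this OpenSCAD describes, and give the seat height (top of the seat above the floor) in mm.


A stool. The seat height is 392 mm.

A 329×261×33 slab at z = 359 on four corner posts — a stool. The seat top is 359 + 33 = 392 mm.


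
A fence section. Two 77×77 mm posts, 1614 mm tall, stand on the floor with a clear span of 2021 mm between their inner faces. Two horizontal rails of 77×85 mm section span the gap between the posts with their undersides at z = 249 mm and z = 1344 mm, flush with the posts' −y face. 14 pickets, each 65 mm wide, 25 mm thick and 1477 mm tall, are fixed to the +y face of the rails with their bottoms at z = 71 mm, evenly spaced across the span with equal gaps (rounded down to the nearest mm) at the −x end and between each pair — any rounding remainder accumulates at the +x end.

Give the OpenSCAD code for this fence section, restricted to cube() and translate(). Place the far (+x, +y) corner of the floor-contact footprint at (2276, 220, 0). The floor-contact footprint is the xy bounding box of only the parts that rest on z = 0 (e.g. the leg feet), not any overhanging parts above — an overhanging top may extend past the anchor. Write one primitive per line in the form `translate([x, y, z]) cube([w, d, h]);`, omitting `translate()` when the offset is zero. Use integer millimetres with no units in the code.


translate([101, 143, 0]) cube([77, 77, 1614]);
translate([2199, 143, 0]) cube([77, 77, 1614]);
translate([178, 143, 249]) cube([2021, 77, 85]);
translate([178, 143, 1344]) cube([2021, 77, 85]);
translate([252, 220, 71]) cube([65, 25, 1477]);
translate([391, 220, 71]) cube([65, 25, 1477]);
translate([530, 220, 71]) cube([65, 25, 1477]);
translate([669, 220, 71]) cube([65, 25, 1477]);
translate([808, 220, 71]) cube([65, 25, 1477]);
translate([947, 220, 71]) cube([65, 25, 1477]);
translate([1086, 220, 71]) cube([65, 25, 1477]);
translate([1225, 220, 71]) cube([65, 25, 1477]);
translate([1364, 220, 71]) cube([65, 25, 1477]);
translate([1503, 220, 71]) cube([65, 25, 1477]);
translate([1642, 220, 71]) cube([65, 25, 1477]);
translate([1781, 220, 71]) cube([65, 25, 1477]);
translate([1920, 220, 71]) cube([65, 25, 1477]);
translate([2059, 220, 71]) cube([65, 25, 1477]);


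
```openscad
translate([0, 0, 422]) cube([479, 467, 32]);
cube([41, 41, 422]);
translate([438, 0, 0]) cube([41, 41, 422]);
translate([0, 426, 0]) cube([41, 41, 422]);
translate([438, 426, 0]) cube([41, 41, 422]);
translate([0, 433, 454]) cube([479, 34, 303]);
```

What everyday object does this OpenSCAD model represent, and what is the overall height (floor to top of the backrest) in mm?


A chair. The overall height is 757 mm.

A slab on four corner posts with a tall panel at the back — a chair. The seat slab sits at z = 422 with thickness 32, and the 303 mm backrest starts at the seat top, so the overall height is 422 + 32 + 303 = 757 mm.


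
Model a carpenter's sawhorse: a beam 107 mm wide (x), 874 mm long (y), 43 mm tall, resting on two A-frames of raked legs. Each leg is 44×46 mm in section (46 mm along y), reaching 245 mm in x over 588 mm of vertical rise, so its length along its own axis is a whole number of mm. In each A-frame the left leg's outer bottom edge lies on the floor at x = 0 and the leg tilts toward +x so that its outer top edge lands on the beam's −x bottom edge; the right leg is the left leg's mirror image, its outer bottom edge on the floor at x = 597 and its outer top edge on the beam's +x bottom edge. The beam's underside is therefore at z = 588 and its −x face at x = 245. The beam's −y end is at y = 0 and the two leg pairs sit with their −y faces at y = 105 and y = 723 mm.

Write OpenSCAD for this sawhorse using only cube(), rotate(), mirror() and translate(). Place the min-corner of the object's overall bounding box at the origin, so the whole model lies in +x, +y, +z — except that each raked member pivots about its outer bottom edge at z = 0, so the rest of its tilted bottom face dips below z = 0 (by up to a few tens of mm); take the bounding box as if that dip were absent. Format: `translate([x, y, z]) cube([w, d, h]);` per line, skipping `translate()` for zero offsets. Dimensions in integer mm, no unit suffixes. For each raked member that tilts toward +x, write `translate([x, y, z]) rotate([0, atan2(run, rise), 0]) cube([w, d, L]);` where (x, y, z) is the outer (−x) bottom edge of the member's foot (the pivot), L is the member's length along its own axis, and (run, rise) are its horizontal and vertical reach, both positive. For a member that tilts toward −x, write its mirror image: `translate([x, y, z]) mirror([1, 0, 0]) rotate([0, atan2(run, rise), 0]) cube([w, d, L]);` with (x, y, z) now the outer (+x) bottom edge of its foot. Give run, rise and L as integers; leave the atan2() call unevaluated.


translate([245, 0, 588]) cube([107, 874, 43]);
translate([0, 105, 0]) rotate([0, atan2(245, 588), 0]) cube([44, 46, 637]);
translate([597, 105, 0]) mirror([1, 0, 0]) rotate([0, atan2(245, 588), 0]) cube([44, 46, 637]);
translate([0, 723, 0]) rotate([0, atan2(245, 588), 0]) cube([44, 46, 637]);
translate([597, 723, 0]) mirror([1, 0, 0]) rotate([0, atan2(245, 588), 0]) cube([44, 46, 637]);


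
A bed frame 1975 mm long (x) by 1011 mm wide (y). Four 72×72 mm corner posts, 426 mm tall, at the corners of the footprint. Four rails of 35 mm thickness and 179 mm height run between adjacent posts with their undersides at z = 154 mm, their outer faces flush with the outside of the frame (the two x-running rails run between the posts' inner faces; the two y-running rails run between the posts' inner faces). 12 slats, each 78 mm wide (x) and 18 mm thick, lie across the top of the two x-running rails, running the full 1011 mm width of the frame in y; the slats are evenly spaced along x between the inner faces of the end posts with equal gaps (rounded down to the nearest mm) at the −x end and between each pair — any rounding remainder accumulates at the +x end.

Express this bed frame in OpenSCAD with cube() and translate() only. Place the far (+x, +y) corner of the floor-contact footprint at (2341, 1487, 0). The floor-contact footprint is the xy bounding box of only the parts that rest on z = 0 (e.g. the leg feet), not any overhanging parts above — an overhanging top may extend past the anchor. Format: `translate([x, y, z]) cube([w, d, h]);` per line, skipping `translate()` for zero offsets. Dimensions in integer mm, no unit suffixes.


translate([366, 476, 0]) cube([72, 72, 426]);
translate([366, 1415, 0]) cube([72, 72, 426]);
translate([2269, 476, 0]) cube([72, 72, 426]);
translate([2269, 1415, 0]) cube([72, 72, 426]);
translate([438, 476, 154]) cube([1831, 35, 179]);
translate([438, 1452, 154]) cube([1831, 35, 179]);
translate([366, 548, 154]) cube([35, 867, 179]);
translate([2306, 548, 154]) cube([35, 867, 179]);
translate([506, 476, 333]) cube([78, 1011, 18]);
translate([652, 476, 333]) cube([78, 1011, 18]);
translate([798, 476, 333]) cube([78, 1011, 18]);
translate([944, 476, 333]) cube([78, 1011, 18]);
translate([1090, 476, 333]) cube([78, 1011, 18]);
translate([1236, 476, 333]) cube([78, 1011, 18]);
translate([1382, 476, 333]) cube([78, 1011, 18]);
translate([1528, 476, 333]) cube([78, 1011, 18]);
translate([1674, 476, 333]) cube([78, 1011, 18]);
translate([1820, 476, 333]) cube([78, 1011, 18]);
translate([1966, 476, 333]) cube([78, 1011, 18]);
translate([2112, 476, 333]) cube([78, 1011, 18]);


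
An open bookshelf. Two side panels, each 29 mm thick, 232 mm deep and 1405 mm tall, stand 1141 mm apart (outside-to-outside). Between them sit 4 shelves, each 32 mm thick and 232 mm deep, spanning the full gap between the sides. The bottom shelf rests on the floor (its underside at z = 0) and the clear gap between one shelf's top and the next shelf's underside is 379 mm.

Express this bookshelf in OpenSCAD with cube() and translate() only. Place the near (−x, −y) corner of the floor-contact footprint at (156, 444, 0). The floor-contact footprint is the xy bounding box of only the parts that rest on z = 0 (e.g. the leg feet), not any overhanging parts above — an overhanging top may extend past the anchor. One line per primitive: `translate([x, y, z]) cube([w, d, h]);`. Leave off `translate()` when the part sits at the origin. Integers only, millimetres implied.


translate([156, 444, 0]) cube([29, 232, 1405]);
translate([1268, 444, 0]) cube([29, 232, 1405]);
translate([185, 444, 0]) cube([1083, 232, 32]);
translate([185, 444, 411]) cube([1083, 232, 32]);
translate([185, 444, 822]) cube([1083, 232, 32]);
translate([185, 444, 1233]) cube([1083, 232, 32]);


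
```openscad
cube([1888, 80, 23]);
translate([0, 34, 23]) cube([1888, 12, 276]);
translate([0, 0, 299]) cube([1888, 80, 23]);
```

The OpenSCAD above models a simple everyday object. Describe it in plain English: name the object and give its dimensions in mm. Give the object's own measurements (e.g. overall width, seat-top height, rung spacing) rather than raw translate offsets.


An I-beam lying along x, 1888 mm long. Overall section height 322 mm. Two flanges 80 mm wide (y) and 23 mm thick, one on the floor and one at the top; a web 12 mm thick runs between them, centred on the flange width.


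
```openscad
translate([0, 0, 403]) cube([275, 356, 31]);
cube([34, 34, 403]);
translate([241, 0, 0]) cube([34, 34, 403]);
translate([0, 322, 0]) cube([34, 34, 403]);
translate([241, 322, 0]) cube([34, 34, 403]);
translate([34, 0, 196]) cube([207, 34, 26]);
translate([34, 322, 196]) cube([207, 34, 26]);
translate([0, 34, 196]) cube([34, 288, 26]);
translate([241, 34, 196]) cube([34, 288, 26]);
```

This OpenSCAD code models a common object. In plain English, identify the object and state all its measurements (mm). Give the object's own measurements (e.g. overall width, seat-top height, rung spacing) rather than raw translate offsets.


A four-legged stool. The seat is a 275×356×31 mm slab whose top surface is at z = 434 mm; four square legs, each 34×34 mm in cross-section, run from the floor (z = 0) to the underside of the seat, each flush with a corner of the seat. Four stretchers, 34 mm wide and 26 mm tall, connect adjacent legs with their undersides at z = 196 mm, each running between the inner faces of the legs it joins and aligned with the legs' outer faces on the other axis.


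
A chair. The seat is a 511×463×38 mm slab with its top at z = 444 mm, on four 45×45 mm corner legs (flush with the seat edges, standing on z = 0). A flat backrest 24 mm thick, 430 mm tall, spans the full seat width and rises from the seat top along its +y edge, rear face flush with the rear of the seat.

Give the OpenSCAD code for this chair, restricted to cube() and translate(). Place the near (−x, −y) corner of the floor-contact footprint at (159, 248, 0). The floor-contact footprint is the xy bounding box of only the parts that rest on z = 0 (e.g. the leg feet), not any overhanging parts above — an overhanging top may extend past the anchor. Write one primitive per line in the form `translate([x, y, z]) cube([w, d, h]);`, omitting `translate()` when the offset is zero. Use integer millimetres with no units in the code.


// leg_h = 444 - 38 = 406
translate([159, 248, 406]) cube([511, 463, 38]);
translate([159, 248, 0]) cube([45, 45, 406]);
translate([625, 248, 0]) cube([45, 45, 406]);
translate([159, 666, 0]) cube([45, 45, 406]);
translate([625, 666, 0]) cube([45, 45, 406]);
translate([159, 687, 444]) cube([511, 24, 430]);


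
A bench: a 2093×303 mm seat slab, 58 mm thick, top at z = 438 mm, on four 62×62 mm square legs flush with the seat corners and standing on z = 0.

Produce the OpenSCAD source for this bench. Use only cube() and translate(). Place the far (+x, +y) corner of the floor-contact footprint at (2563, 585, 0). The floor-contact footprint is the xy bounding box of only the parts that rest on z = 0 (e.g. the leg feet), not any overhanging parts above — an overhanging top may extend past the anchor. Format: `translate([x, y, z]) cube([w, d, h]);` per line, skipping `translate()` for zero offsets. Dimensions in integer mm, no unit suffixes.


translate([470, 282, 380]) cube([2093, 303, 58]);
translate([470, 282, 0]) cube([62, 62, 380]);
translate([470, 523, 0]) cube([62, 62, 380]);
translate([2501, 282, 0]) cube([62, 62, 380]);
translate([2501, 523, 0]) cube([62, 62, 380]);


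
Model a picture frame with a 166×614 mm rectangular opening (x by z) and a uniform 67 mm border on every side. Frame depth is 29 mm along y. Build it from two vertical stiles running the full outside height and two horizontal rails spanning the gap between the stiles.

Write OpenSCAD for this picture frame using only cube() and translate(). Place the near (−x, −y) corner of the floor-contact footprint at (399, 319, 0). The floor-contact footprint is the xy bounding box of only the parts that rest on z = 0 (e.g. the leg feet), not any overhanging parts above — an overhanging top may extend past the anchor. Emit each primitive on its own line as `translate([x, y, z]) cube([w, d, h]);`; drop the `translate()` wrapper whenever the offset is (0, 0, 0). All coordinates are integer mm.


translate([399, 319, 0]) cube([67, 29, 748]);
translate([632, 319, 0]) cube([67, 29, 748]);
translate([466, 319, 0]) cube([166, 29, 67]);
translate([466, 319, 681]) cube([166, 29, 67]);


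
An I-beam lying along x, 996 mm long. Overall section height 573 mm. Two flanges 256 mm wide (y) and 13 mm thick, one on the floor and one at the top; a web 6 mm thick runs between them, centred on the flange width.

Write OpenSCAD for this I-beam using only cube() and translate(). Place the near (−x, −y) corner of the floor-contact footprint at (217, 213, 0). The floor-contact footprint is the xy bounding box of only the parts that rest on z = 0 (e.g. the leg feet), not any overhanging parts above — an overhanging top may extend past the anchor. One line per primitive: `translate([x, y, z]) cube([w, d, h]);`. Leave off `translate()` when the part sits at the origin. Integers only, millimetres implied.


translate([217, 213, 0]) cube([996, 256, 13]);
translate([217, 338, 13]) cube([996, 6, 547]);
translate([217, 213, 560]) cube([996, 256, 13]);


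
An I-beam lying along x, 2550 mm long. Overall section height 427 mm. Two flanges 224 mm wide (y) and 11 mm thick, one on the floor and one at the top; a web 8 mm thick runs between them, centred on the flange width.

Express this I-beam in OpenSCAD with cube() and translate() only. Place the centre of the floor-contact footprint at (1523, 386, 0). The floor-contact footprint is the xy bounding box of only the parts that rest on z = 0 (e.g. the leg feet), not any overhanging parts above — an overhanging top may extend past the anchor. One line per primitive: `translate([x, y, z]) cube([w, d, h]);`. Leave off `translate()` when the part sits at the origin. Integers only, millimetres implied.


translate([248, 274, 0]) cube([2550, 224, 11]);
translate([248, 382, 11]) cube([2550, 8, 405]);
translate([248, 274, 416]) cube([2550, 224, 11]);
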